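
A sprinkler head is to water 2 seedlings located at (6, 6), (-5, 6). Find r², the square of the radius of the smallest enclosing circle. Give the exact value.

The smallest circle enclosing two points has them as diameter endpoints.
Centre = midpoint = (0.5, 6); r² = |(6, 6)−(-5, 6)|²/4 = 121/4 = 30.25.

30.25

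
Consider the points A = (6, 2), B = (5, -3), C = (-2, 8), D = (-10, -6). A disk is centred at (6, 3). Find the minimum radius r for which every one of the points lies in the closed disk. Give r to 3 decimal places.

The required radius is the distance from (6, 3) to the farthest point.
Squared distances: 1, 37, 89, 337.
Maximum is 337, attained at D.
r = √337 ≈ 18.358.

18.358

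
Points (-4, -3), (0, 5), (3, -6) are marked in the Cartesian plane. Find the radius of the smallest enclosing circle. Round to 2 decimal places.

5.71

Call the three points A, B, C in the order given.
Side lengths²: AB² = 80, AC² = 58, BC² = 130.
Since BC² = 130 < 80 + 58 = 138, the triangle is acute, so the smallest enclosing circle is the circumcircle.
Circumcentre = (20/17, -10/17), r² = 9425/289.
r = √(9425/289) ≈ 5.71.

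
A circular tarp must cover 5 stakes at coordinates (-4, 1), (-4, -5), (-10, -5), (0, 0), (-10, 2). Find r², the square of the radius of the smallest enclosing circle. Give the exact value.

A smallest enclosing disk is always determined by at most three of the input points on its boundary.
The minimum enclosing circle is determined by three boundary points: (-10, -5), (0, 0), (-10, 2).
Their circumcentre is (-5.5, -1.5) with r² = 32.5.
The farthest remaining point (-4, -5) is at distance² 14.5 ≤ 32.5.

32.5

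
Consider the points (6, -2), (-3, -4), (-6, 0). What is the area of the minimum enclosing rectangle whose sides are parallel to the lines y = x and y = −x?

77

In coordinates u = x + y, v = x − y the rectangle is axis-aligned; the map (x,y)→(u,v) scales areas by 2.
u-values: 4, -7, -6; range = 4 − (-7) = 11.
v-values: 8, 1, -6; range = 8 − (-6) = 14.
Area = (11 × 14) / 2 = 77.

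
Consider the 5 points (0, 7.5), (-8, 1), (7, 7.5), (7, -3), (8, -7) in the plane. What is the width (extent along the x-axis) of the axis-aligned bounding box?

max x = 8, min x = -8, so width = 16.

16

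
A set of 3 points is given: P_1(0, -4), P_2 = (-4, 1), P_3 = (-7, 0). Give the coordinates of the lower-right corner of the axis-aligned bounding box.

x-range [-7, 0], y-range [-4, 1].
The lower-right corner is (0, -4).

(0, -4)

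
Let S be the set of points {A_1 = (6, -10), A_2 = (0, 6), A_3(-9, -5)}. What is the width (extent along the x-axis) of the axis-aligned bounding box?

15

max x = 6, min x = -9, so width = 15.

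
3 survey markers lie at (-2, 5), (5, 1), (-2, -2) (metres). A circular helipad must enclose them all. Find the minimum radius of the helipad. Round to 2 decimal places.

Call the three points A, B, C in the order given.
Side lengths²: AB² = 65, AC² = 49, BC² = 58.
Since AB² = 65 < 58 + 49 = 107, the triangle is acute, so the smallest enclosing circle is the circumcircle.
Circumcentre = (9/14, 1.5), r² = 1885/98.
r = √(1885/98) ≈ 4.39.

4.39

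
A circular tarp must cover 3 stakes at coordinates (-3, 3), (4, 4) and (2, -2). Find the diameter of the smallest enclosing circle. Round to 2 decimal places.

Call the three points A, B, C in the order given.
Side lengths²: AB² = 50, AC² = 50, BC² = 40.
Since AC² = 50 < 50 + 40 = 90, the triangle is acute, so the smallest enclosing circle is the circumcircle.
Circumcentre = (0.75, 1.75), r² = 15.625.
Diameter = 2r = 2√(15.625) ≈ 7.91.

7.91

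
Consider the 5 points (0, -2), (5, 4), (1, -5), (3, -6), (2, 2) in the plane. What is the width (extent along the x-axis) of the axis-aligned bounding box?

max x = 5, min x = 0, so width = 5.

5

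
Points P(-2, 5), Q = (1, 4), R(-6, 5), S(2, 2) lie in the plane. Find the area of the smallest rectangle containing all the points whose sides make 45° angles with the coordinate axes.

In coordinates u = x + y, v = x − y the rectangle is axis-aligned; the map (x,y)→(u,v) scales areas by 2.
u-values: 3, 5, -1, 4; range = 5 − (-1) = 6.
v-values: -7, -3, -11, 0; range = 0 − (-11) = 11.
Area = (6 × 11) / 2 = 33.

33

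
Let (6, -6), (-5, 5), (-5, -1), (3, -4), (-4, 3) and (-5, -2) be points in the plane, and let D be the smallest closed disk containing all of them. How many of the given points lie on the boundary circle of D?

A smallest enclosing disk is always determined by at most three of the input points on its boundary.
The farthest pair is (6, -6)–(-5, 5) with squared distance 242. The circle on this segment as diameter has centre (0.5, -0.5) and r² = 242/4 = 60.5.
Check (-5, -1): distance² to centre = 30.5 ≤ 60.5, so it lies inside.
All remaining points lie in this disk, and no smaller disk contains both endpoints, so this is the minimum enclosing circle.
The points at distance exactly r from the centre are (6, -6), (-5, 5) — 2 points.

2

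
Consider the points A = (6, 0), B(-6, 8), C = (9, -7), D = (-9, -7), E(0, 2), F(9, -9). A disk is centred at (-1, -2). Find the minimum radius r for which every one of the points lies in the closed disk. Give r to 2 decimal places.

12.21

The required radius is the distance from (-1, -2) to the farthest point.
Squared distances: 53, 125, 125, 89, 17, 149.
Maximum is 149, attained at F.
r = √149 ≈ 12.21.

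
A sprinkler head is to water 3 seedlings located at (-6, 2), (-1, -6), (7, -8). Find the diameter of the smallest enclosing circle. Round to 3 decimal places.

Call the three points A, B, C in the order given.
Side lengths²: AB² = 89, AC² = 269, BC² = 68.
Since AC² = 269 ≥ 89 + 68 = 157, the angle opposite AC is not acute, so the smallest enclosing circle has AC as diameter.
Centre = midpoint of AC = (0.5, -3), r² = 269/4 = 67.25.
Diameter = 2r = 2√(67.25) ≈ 16.401.

16.401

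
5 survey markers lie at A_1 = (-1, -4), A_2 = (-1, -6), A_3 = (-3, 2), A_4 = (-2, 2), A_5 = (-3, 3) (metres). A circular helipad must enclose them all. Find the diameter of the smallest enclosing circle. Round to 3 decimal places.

9.220

The farthest pair is A_2–A_5 with squared distance 85. The circle on this segment as diameter has centre (-2, -1.5) and r² = 85/4 = 21.25.
Check A_1: distance² to centre = 7.25 ≤ 21.25, so it lies inside.
All remaining points lie in this disk, and no smaller disk contains both endpoints, so this is the minimum enclosing circle.
Diameter = 2r = 2√(21.25) ≈ 9.220.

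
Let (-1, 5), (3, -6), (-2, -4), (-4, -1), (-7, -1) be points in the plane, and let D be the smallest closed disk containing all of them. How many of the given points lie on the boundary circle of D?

A smallest enclosing disk is always determined by at most three of the input points on its boundary.
The minimum enclosing circle is determined by three boundary points: (-1, 5), (3, -6), (-7, -1).
Their circumcentre is (-5/6, -7/6) with r² = 685/18.
The farthest remaining point (-4, -1) is at distance² 181/18 ≤ 685/18.
The points at distance exactly r from the centre are (-1, 5), (3, -6), (-7, -1) — 3 points.

3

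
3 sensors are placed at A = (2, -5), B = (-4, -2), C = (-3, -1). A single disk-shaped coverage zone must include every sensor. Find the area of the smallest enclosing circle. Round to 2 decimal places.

Side lengths²: AB² = 45, AC² = 41, BC² = 2.
Since AB² = 45 ≥ 41 + 2 = 43, the angle opposite AB is not acute, so the smallest enclosing circle has AB as diameter.
Centre = midpoint of AB = (-1, -3.5), r² = 45/4 = 11.25.
Area = π·r² = π·11.25 ≈ 35.34.

35.34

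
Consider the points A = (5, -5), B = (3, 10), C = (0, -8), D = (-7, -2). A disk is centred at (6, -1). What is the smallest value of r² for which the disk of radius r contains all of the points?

170

The required radius is the distance from (6, -1) to the farthest point.
Squared distances: 17, 130, 85, 170.
Maximum is 170, attained at D.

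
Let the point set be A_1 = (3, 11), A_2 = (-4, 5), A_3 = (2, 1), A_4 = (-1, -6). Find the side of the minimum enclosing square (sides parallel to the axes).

17

The bounding box has width 7 and height 17.
An axis-aligned square enclosing the set must have side ≥ max(width, height).
So the minimum side is max(7, 17) = 17.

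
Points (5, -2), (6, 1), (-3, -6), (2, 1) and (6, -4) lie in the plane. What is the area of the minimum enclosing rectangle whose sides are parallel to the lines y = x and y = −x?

In coordinates u = x + y, v = x − y the rectangle is axis-aligned; the map (x,y)→(u,v) scales areas by 2.
u-values: 3, 7, -9, 3, 2; range = 7 − (-9) = 16.
v-values: 7, 5, 3, 1, 10; range = 10 − 1 = 9.
Area = (16 × 9) / 2 = 72.

72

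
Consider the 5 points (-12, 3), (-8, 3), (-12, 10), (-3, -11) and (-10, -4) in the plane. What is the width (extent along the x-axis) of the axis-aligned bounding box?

9

max x = -3, min x = -12, so width = 9.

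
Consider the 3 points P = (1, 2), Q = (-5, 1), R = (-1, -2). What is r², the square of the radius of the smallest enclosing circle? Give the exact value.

Side lengths²: PQ² = 37, PR² = 20, QR² = 25.
Since PQ² = 37 < 25 + 20 = 45, the triangle is acute, so the smallest enclosing circle is the circumcircle.
Circumcentre = (-21/11, 21/22), r² = 4625/484.

4625/484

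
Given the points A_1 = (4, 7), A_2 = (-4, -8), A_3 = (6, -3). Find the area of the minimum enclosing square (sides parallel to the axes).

225

The bounding box has width 10 and height 15.
An axis-aligned square enclosing the set must have side ≥ max(width, height).
So the minimum side is max(10, 15) = 15.
Area = 15² = 225.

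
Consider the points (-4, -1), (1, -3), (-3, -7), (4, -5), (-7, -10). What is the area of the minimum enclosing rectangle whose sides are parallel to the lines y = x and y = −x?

In coordinates u = x + y, v = x − y the rectangle is axis-aligned; the map (x,y)→(u,v) scales areas by 2.
u-values: -5, -2, -10, -1, -17; range = -1 − (-17) = 16.
v-values: -3, 4, 4, 9, 3; range = 9 − (-3) = 12.
Area = (16 × 12) / 2 = 96.

96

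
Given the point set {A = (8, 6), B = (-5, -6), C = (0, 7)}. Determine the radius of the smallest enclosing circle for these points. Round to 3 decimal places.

8.846

Side lengths²: AB² = 313, AC² = 65, BC² = 194.
Since AB² = 313 ≥ 194 + 65 = 259, the angle opposite AB is not acute, so the smallest enclosing circle has AB as diameter.
Centre = midpoint of AB = (1.5, 0), r² = 313/4 = 78.25.
r = √(78.25) ≈ 8.846.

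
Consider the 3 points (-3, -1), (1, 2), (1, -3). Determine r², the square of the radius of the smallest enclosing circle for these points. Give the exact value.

Call the three points A, B, C in the order given.
Side lengths²: AB² = 25, AC² = 20, BC² = 25.
Since BC² = 25 < 25 + 20 = 45, the triangle is acute, so the smallest enclosing circle is the circumcircle.
Circumcentre = (-0.25, -0.5), r² = 7.8125.

7.8125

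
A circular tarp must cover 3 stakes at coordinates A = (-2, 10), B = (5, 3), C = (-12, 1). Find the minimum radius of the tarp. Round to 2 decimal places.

Side lengths²: AB² = 98, AC² = 181, BC² = 293.
Since BC² = 293 ≥ 181 + 98 = 279, the angle opposite BC is not acute, so the smallest enclosing circle has BC as diameter.
Centre = midpoint of BC = (-3.5, 2), r² = 293/4 = 73.25.
r = √(73.25) ≈ 8.56.

8.56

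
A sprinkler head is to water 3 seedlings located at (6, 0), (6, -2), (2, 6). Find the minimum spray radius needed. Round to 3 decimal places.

Call the three points A, B, C in the order given.
Side lengths²: AB² = 4, AC² = 52, BC² = 80.
Since BC² = 80 ≥ 52 + 4 = 56, the angle opposite BC is not acute, so the smallest enclosing circle has BC as diameter.
Centre = midpoint of BC = (4, 2), r² = 80/4 = 20.
r = √20 ≈ 4.472.

4.472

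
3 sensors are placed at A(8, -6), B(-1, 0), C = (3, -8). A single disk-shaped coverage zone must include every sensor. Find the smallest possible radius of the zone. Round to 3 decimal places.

Side lengths²: AB² = 117, AC² = 29, BC² = 80.
Since AB² = 117 ≥ 80 + 29 = 109, the angle opposite AB is not acute, so the smallest enclosing circle has AB as diameter.
Centre = midpoint of AB = (3.5, -3), r² = 117/4 = 29.25.
r = √(29.25) ≈ 5.408.

5.408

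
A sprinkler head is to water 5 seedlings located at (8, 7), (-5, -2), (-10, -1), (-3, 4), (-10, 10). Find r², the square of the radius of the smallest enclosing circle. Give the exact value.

3589/36

A smallest enclosing disk is always determined by at most three of the input points on its boundary.
The minimum enclosing circle is determined by three boundary points: (8, 7), (-10, -1), (-10, 10).
Their circumcentre is (-5/3, 4.5) with r² = 3589/36.
The farthest remaining point (-5, -2) is at distance² 1921/36 ≤ 3589/36.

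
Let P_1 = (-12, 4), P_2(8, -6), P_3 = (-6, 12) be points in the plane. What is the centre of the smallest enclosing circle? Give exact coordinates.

(-7/11, 19/11)

Side lengths²: P_1P_2² = 500, P_1P_3² = 100, P_2P_3² = 520.
Since P_2P_3² = 520 < 500 + 100 = 600, the triangle is acute, so the smallest enclosing circle is the circumcircle.
Circumcentre = (-7/11, 19/11), r² = 16250/121.
Centre = (-7/11, 19/11).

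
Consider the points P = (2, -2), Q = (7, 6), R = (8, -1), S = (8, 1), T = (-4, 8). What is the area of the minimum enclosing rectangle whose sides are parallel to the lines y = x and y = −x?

136.5

In coordinates u = x + y, v = x − y the rectangle is axis-aligned; the map (x,y)→(u,v) scales areas by 2.
u-values: 0, 13, 7, 9, 4; range = 13 − 0 = 13.
v-values: 4, 1, 9, 7, -12; range = 9 − (-12) = 21.
Area = (13 × 21) / 2 = 136.5.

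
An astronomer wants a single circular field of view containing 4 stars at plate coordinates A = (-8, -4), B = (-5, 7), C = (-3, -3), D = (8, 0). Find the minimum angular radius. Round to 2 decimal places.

By Welzl's lemma the MEC is supported by two points (diametrically opposite) or three points (on a circumcircle).
The minimum enclosing circle is determined by three boundary points: A, B, D.
Their circumcentre is (-19/41, -6/41) with r² = 120445/1681.
The farthest remaining point C is at distance² 24505/1681 ≤ 120445/1681.
r = √(120445/1681) ≈ 8.46.

8.46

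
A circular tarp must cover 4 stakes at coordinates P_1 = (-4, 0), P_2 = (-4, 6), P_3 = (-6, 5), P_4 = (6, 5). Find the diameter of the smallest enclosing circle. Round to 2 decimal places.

The minimum enclosing circle of a finite set is fixed by two of the points (as a diameter) or three (as a circumcircle).
The minimum enclosing circle is determined by three boundary points: P_1, P_3, P_4.
Their circumcentre is (0, 4.5) with r² = 36.25.
The farthest remaining point P_2 is at distance² 18.25 ≤ 36.25.
Diameter = 2r = 2√(36.25) ≈ 12.04.

12.04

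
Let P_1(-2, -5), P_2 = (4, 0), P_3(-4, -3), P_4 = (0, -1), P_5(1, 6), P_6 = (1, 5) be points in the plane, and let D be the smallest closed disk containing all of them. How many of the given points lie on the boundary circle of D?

The farthest pair is P_1–P_5 with squared distance 130. The circle on this segment as diameter has centre (-0.5, 0.5) and r² = 130/4 = 32.5.
Check P_2: distance² to centre = 20.5 ≤ 32.5, so it lies inside.
All remaining points lie in this disk, and no smaller disk contains both endpoints, so this is the minimum enclosing circle.
The points at distance exactly r from the centre are P_1, P_5 — 2 points.

2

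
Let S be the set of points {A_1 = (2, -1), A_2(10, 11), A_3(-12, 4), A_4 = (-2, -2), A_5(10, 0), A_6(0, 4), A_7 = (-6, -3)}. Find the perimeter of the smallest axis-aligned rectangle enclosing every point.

Width = max x − min x = 10 − (-12) = 22.
Height = max y − min y = 11 − (-3) = 14.
Perimeter = 2(22 + 14) = 72.

72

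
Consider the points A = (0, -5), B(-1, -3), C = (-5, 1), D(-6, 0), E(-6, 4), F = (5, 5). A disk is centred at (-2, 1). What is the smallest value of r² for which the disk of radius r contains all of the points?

65

The required radius is the distance from (-2, 1) to the farthest point.
Squared distances: 40, 17, 9, 17, 25, 65.
Maximum is 65, attained at F.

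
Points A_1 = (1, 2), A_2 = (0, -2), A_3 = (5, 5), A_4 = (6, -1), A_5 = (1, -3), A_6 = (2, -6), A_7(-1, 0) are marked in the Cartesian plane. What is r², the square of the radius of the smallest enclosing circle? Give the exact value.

A smallest enclosing disk is always determined by at most three of the input points on its boundary.
The farthest pair is A_3–A_6 with squared distance 130. The circle on this segment as diameter has centre (3.5, -0.5) and r² = 130/4 = 32.5.
Check A_1: distance² to centre = 12.5 ≤ 32.5, so it lies inside.
All remaining points lie in this disk, and no smaller disk contains both endpoints, so this is the minimum enclosing circle.

32.5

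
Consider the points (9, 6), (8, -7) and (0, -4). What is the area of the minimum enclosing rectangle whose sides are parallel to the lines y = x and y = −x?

114

In coordinates u = x + y, v = x − y the rectangle is axis-aligned; the map (x,y)→(u,v) scales areas by 2.
u-values: 15, 1, -4; range = 15 − (-4) = 19.
v-values: 3, 15, 4; range = 15 − 3 = 12.
Area = (19 × 12) / 2 = 114.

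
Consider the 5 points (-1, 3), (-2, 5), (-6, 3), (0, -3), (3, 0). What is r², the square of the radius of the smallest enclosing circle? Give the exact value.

22.5

The farthest pair is (-6, 3)–(3, 0) with squared distance 90. The circle on this segment as diameter has centre (-1.5, 1.5) and r² = 90/4 = 22.5.
Check (-1, 3): distance² to centre = 2.5 ≤ 22.5, so it lies inside.
All remaining points lie in this disk, and no smaller disk contains both endpoints, so this is the minimum enclosing circle.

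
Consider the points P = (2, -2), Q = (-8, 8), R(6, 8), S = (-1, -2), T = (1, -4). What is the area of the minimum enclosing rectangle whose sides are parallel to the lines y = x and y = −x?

178.5

In coordinates u = x + y, v = x − y the rectangle is axis-aligned; the map (x,y)→(u,v) scales areas by 2.
u-values: 0, 0, 14, -3, -3; range = 14 − (-3) = 17.
v-values: 4, -16, -2, 1, 5; range = 5 − (-16) = 21.
Area = (17 × 21) / 2 = 178.5.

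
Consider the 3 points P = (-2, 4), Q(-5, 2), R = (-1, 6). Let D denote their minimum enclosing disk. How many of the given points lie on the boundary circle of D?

2

Side lengths²: PQ² = 13, PR² = 5, QR² = 32.
Since QR² = 32 ≥ 13 + 5 = 18, the angle opposite QR is not acute, so the smallest enclosing circle has QR as diameter.
Centre = midpoint of QR = (-3, 4), r² = 32/4 = 8.
The points at distance exactly r from the centre are Q, R — 2 points.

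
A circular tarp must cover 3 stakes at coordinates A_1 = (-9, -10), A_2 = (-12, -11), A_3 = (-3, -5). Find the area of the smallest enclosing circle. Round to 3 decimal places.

91.892

Side lengths²: A_1A_2² = 10, A_1A_3² = 61, A_2A_3² = 117.
Since A_2A_3² = 117 ≥ 61 + 10 = 71, the angle opposite A_2A_3 is not acute, so the smallest enclosing circle has A_2A_3 as diameter.
Centre = midpoint of A_2A_3 = (-7.5, -8), r² = 117/4 = 29.25.
Area = π·r² = π·29.25 ≈ 91.892.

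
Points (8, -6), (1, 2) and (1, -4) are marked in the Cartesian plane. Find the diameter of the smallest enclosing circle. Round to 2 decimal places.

Call the three points A, B, C in the order given.
Side lengths²: AB² = 113, AC² = 53, BC² = 36.
Since AB² = 113 ≥ 53 + 36 = 89, the angle opposite AB is not acute, so the smallest enclosing circle has AB as diameter.
Centre = midpoint of AB = (4.5, -2), r² = 113/4 = 28.25.
Diameter = 2r = 2√(28.25) ≈ 10.63.

10.63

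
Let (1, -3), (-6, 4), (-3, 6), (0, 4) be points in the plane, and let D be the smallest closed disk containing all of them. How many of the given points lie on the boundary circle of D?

3

The minimum enclosing circle of a finite set is fixed by two of the points (as a diameter) or three (as a circumcircle).
The minimum enclosing circle is determined by three boundary points: (1, -3), (-6, 4), (-3, 6).
Their circumcentre is (-1.9, 1.1) with r² = 25.22.
The farthest remaining point (0, 4) is at distance² 12.02 ≤ 25.22.
The points at distance exactly r from the centre are (1, -3), (-6, 4), (-3, 6) — 3 points.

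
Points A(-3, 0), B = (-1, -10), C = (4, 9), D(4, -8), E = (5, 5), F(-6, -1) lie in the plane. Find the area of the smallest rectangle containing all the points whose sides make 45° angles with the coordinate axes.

In coordinates u = x + y, v = x − y the rectangle is axis-aligned; the map (x,y)→(u,v) scales areas by 2.
u-values: -3, -11, 13, -4, 10, -7; range = 13 − (-11) = 24.
v-values: -3, 9, -5, 12, 0, -5; range = 12 − (-5) = 17.
Area = (24 × 17) / 2 = 204.

204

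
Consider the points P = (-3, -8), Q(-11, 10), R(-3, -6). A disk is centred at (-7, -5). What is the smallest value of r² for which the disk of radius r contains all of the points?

The required radius is the distance from (-7, -5) to the farthest point.
Squared distances: 25, 241, 17.
Maximum is 241, attained at Q.

241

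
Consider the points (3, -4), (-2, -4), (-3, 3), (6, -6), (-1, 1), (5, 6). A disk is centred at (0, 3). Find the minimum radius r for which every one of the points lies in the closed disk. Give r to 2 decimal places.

The required radius is the distance from (0, 3) to the farthest point.
Squared distances: 58, 53, 9, 117, 5, 34.
Maximum is 117, attained at (6, -6).
r = √117 ≈ 10.82.

10.82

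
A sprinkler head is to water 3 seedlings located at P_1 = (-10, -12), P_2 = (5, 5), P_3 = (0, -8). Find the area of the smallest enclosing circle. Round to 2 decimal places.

Side lengths²: P_1P_2² = 514, P_1P_3² = 116, P_2P_3² = 194.
Since P_1P_2² = 514 ≥ 194 + 116 = 310, the angle opposite P_1P_2 is not acute, so the smallest enclosing circle has P_1P_2 as diameter.
Centre = midpoint of P_1P_2 = (-2.5, -3.5), r² = 514/4 = 128.5.
Area = π·r² = π·128.5 ≈ 403.69.

403.69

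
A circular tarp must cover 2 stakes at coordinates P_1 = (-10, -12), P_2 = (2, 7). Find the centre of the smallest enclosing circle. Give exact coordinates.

(-4, -2.5)

The smallest circle enclosing two points has them as diameter endpoints.
Centre = midpoint = (-4, -2.5); r² = |P_1P_2|²/4 = 505/4 = 126.25.
Centre = (-4, -2.5).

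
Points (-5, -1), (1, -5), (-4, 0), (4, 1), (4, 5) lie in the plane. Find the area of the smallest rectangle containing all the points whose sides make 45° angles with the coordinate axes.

75

In coordinates u = x + y, v = x − y the rectangle is axis-aligned; the map (x,y)→(u,v) scales areas by 2.
u-values: -6, -4, -4, 5, 9; range = 9 − (-6) = 15.
v-values: -4, 6, -4, 3, -1; range = 6 − (-4) = 10.
Area = (15 × 10) / 2 = 75.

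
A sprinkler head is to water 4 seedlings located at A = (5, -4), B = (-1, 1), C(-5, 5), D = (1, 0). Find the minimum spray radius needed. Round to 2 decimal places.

By Welzl's lemma the MEC is supported by two points (diametrically opposite) or three points (on a circumcircle).
The farthest pair is A–C with squared distance 181. The circle on this segment as diameter has centre (0, 0.5) and r² = 181/4 = 45.25.
Check B: distance² to centre = 1.25 ≤ 45.25, so it lies inside.
All remaining points lie in this disk, and no smaller disk contains both endpoints, so this is the minimum enclosing circle.
r = √(45.25) ≈ 6.73.

6.73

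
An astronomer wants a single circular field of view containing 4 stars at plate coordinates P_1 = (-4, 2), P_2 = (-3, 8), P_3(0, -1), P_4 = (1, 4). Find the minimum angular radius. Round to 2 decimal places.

A smallest enclosing disk is always determined by at most three of the input points on its boundary.
The farthest pair is P_2–P_3 with squared distance 90. The circle on this segment as diameter has centre (-1.5, 3.5) and r² = 90/4 = 22.5.
Check P_1: distance² to centre = 8.5 ≤ 22.5, so it lies inside.
All remaining points lie in this disk, and no smaller disk contains both endpoints, so this is the minimum enclosing circle.
r = √(22.5) ≈ 4.74.

4.74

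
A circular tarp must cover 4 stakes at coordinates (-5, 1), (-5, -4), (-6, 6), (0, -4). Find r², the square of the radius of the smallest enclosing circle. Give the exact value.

The farthest pair is (-6, 6)–(0, -4) with squared distance 136. The circle on this segment as diameter has centre (-3, 1) and r² = 136/4 = 34.
Check (-5, 1): distance² to centre = 4 ≤ 34, so it lies inside.
All remaining points lie in this disk, and no smaller disk contains both endpoints, so this is the minimum enclosing circle.

34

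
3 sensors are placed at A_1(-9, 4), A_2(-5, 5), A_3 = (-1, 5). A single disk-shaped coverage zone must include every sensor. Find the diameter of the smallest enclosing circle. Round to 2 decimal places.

8.06

Side lengths²: A_1A_2² = 17, A_1A_3² = 65, A_2A_3² = 16.
Since A_1A_3² = 65 ≥ 17 + 16 = 33, the angle opposite A_1A_3 is not acute, so the smallest enclosing circle has A_1A_3 as diameter.
Centre = midpoint of A_1A_3 = (-5, 4.5), r² = 65/4 = 16.25.
Diameter = 2r = 2√(16.25) ≈ 8.06.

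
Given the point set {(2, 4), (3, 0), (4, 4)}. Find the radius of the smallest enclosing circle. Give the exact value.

Call the three points A, B, C in the order given.
Side lengths²: AB² = 17, AC² = 4, BC² = 17.
Since BC² = 17 < 17 + 4 = 21, the triangle is acute, so the smallest enclosing circle is the circumcircle.
Circumcentre = (3, 2.125), r² = 4.515625.
r = √(4.515625) = 2.125.

2.125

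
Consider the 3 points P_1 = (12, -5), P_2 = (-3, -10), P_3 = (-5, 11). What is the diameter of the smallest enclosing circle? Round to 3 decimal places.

Side lengths²: P_1P_2² = 250, P_1P_3² = 545, P_2P_3² = 445.
Since P_1P_3² = 545 < 445 + 250 = 695, the triangle is acute, so the smallest enclosing circle is the circumcircle.
Circumcentre = (43/26, 27/26), r² = 48505/338.
Diameter = 2r = 2√(48505/338) ≈ 23.959.

23.959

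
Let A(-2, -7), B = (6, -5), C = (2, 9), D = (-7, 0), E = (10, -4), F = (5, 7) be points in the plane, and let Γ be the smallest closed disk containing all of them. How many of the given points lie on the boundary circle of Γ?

3

A smallest enclosing disk is always determined by at most three of the input points on its boundary.
The minimum enclosing circle is determined by three boundary points: C, D, E.
Their circumcentre is (83/42, 1/42) with r² = 71065/882.
The farthest remaining point A is at distance² 57457/882 ≤ 71065/882.
The points at distance exactly r from the centre are C, D, E — 3 points.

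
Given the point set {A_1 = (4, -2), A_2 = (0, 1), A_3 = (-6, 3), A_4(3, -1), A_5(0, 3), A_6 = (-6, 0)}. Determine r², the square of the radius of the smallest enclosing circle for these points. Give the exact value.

31.25

A smallest enclosing disk is always determined by at most three of the input points on its boundary.
The farthest pair is A_1–A_3 with squared distance 125. The circle on this segment as diameter has centre (-1, 0.5) and r² = 125/4 = 31.25.
Check A_2: distance² to centre = 1.25 ≤ 31.25, so it lies inside.
All remaining points lie in this disk, and no smaller disk contains both endpoints, so this is the minimum enclosing circle.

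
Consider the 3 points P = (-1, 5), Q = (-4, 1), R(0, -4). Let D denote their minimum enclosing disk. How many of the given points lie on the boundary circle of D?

Side lengths²: PQ² = 25, PR² = 82, QR² = 41.
Since PR² = 82 ≥ 41 + 25 = 66, the angle opposite PR is not acute, so the smallest enclosing circle has PR as diameter.
Centre = midpoint of PR = (-0.5, 0.5), r² = 82/4 = 20.5.
The points at distance exactly r from the centre are P, R — 2 points.

2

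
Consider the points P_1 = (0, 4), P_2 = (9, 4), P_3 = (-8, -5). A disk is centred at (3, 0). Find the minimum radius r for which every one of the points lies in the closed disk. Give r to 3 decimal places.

12.083

The required radius is the distance from (3, 0) to the farthest point.
Squared distances: 25, 52, 146.
Maximum is 146, attained at P_3.
r = √146 ≈ 12.083.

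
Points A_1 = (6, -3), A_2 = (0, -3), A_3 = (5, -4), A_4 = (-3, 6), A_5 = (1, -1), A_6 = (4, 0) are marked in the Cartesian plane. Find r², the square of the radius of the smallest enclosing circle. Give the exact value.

A smallest enclosing disk is always determined by at most three of the input points on its boundary.
The farthest pair is A_3–A_4 with squared distance 164. The circle on this segment as diameter has centre (1, 1) and r² = 164/4 = 41.
Check A_1: distance² to centre = 41 ≤ 41, so it lies inside.
All remaining points lie in this disk, and no smaller disk contains both endpoints, so this is the minimum enclosing circle.

41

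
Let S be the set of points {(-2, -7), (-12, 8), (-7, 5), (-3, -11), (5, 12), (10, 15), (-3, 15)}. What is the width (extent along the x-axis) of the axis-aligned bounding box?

22

max x = 10, min x = -12, so width = 22.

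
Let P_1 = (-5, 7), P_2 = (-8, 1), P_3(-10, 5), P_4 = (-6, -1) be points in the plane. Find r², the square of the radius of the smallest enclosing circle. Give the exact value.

24505/1444

By Welzl's lemma the MEC is supported by two points (diametrically opposite) or three points (on a circumcircle).
The minimum enclosing circle is determined by three boundary points: P_1, P_3, P_4.
Their circumcentre is (-241/38, 59/19) with r² = 24505/1444.
The farthest remaining point P_2 is at distance² 10369/1444 ≤ 24505/1444.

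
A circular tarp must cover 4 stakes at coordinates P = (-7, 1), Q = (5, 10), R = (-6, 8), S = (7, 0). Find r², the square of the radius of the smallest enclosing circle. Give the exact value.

64025/1058

The minimum enclosing circle is determined by three boundary points: P, Q, S.
Their circumcentre is (11/46, 177/46) with r² = 64025/1058.
The farthest remaining point R is at distance² 59425/1058 ≤ 64025/1058.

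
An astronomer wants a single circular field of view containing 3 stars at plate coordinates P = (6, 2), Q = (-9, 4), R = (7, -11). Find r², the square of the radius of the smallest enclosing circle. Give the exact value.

Side lengths²: PQ² = 229, PR² = 170, QR² = 481.
Since QR² = 481 ≥ 229 + 170 = 399, the angle opposite QR is not acute, so the smallest enclosing circle has QR as diameter.
Centre = midpoint of QR = (-1, -3.5), r² = 481/4 = 120.25.

120.25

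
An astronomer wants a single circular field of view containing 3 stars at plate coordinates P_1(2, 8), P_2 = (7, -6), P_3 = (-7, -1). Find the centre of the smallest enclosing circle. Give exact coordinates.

(45/38, -7/38)

Side lengths²: P_1P_2² = 221, P_1P_3² = 162, P_2P_3² = 221.
Since P_2P_3² = 221 < 221 + 162 = 383, the triangle is acute, so the smallest enclosing circle is the circumcircle.
Circumcentre = (45/38, -7/38), r² = 48841/722.
Centre = (45/38, -7/38).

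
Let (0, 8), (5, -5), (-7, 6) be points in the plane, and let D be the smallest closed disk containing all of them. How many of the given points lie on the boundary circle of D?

2

Call the three points A, B, C in the order given.
Side lengths²: AB² = 194, AC² = 53, BC² = 265.
Since BC² = 265 ≥ 194 + 53 = 247, the angle opposite BC is not acute, so the smallest enclosing circle has BC as diameter.
Centre = midpoint of BC = (-1, 0.5), r² = 265/4 = 66.25.
The points at distance exactly r from the centre are (5, -5), (-7, 6) — 2 points.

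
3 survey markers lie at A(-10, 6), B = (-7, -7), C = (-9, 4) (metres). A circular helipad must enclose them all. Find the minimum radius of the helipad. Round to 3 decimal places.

Side lengths²: AB² = 178, AC² = 5, BC² = 125.
Since AB² = 178 ≥ 125 + 5 = 130, the angle opposite AB is not acute, so the smallest enclosing circle has AB as diameter.
Centre = midpoint of AB = (-8.5, -0.5), r² = 178/4 = 44.5.
r = √(44.5) ≈ 6.671.

6.671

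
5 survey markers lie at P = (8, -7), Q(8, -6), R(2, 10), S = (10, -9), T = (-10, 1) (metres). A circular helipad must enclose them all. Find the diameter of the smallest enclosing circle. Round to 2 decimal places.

The minimum enclosing circle of a finite set is fixed by two of the points (as a diameter) or three (as a circumcircle).
The minimum enclosing circle is determined by three boundary points: R, S, T.
Their circumcentre is (1.25, -1.5) with r² = 132.8125.
The farthest remaining point P is at distance² 75.8125 ≤ 132.8125.
Diameter = 2r = 2√(132.8125) ≈ 23.05.

23.05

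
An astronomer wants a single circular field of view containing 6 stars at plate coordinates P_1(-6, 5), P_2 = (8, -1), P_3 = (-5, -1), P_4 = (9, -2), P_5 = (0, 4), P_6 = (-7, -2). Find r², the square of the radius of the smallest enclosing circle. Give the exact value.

3425/49

The minimum enclosing circle is determined by three boundary points: P_1, P_4, P_6.
Their circumcentre is (1, 3/7) with r² = 3425/49.
The farthest remaining point P_2 is at distance² 2501/49 ≤ 3425/49.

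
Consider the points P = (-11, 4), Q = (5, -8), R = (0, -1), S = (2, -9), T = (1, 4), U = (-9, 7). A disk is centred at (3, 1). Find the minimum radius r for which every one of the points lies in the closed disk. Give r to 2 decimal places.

14.32

The required radius is the distance from (3, 1) to the farthest point.
Squared distances: 205, 85, 13, 101, 13, 180.
Maximum is 205, attained at P.
r = √205 ≈ 14.32.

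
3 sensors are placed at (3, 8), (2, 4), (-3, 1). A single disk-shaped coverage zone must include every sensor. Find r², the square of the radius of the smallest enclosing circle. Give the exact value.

21.25

Call the three points A, B, C in the order given.
Side lengths²: AB² = 17, AC² = 85, BC² = 34.
Since AC² = 85 ≥ 34 + 17 = 51, the angle opposite AC is not acute, so the smallest enclosing circle has AC as diameter.
Centre = midpoint of AC = (0, 4.5), r² = 85/4 = 21.25.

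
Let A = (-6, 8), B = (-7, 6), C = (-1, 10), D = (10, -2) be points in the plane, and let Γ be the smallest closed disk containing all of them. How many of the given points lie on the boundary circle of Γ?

The minimum enclosing circle of a finite set is fixed by two of the points (as a diameter) or three (as a circumcircle).
The minimum enclosing circle is determined by three boundary points: A, B, D.
Their circumcentre is (79/42, 59/21) with r² = 157085/1764.
The farthest remaining point C is at distance² 105845/1764 ≤ 157085/1764.
The points at distance exactly r from the centre are A, B, D — 3 points.

3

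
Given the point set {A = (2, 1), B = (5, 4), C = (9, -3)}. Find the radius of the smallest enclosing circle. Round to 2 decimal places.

Side lengths²: AB² = 18, AC² = 65, BC² = 65.
Since BC² = 65 < 65 + 18 = 83, the triangle is acute, so the smallest enclosing circle is the circumcircle.
Circumcentre = (133/22, -1/22), r² = 4225/242.
r = √(4225/242) ≈ 4.18.

4.18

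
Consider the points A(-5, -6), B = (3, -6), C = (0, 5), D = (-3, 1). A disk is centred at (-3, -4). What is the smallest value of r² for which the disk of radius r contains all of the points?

The required radius is the distance from (-3, -4) to the farthest point.
Squared distances: 8, 40, 90, 25.
Maximum is 90, attained at C.

90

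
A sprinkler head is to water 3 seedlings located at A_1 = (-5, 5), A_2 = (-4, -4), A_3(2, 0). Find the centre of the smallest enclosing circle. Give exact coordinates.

Side lengths²: A_1A_2² = 82, A_1A_3² = 74, A_2A_3² = 52.
Since A_1A_2² = 82 < 74 + 52 = 126, the triangle is acute, so the smallest enclosing circle is the circumcircle.
Circumcentre = (-81/29, 20/29), r² = 19721/841.
Centre = (-81/29, 20/29).

(-81/29, 20/29)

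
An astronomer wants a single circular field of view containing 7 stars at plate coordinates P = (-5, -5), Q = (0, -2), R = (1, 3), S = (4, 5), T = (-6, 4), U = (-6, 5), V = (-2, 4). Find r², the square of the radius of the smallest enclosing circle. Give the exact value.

The minimum enclosing circle of a finite set is fixed by two of the points (as a diameter) or three (as a circumcircle).
The minimum enclosing circle is determined by three boundary points: P, S, U.
Their circumcentre is (-1, 0.45) with r² = 45.7025.
The farthest remaining point T is at distance² 37.6025 ≤ 45.7025.

45.7025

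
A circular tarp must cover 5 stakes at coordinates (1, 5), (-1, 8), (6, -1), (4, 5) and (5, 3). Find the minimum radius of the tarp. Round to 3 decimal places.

5.701

By Welzl's lemma the MEC is supported by two points (diametrically opposite) or three points (on a circumcircle).
The farthest pair is (-1, 8)–(6, -1) with squared distance 130. The circle on this segment as diameter has centre (2.5, 3.5) and r² = 130/4 = 32.5.
Check (1, 5): distance² to centre = 4.5 ≤ 32.5, so it lies inside.
All remaining points lie in this disk, and no smaller disk contains both endpoints, so this is the minimum enclosing circle.
r = √(32.5) ≈ 5.701.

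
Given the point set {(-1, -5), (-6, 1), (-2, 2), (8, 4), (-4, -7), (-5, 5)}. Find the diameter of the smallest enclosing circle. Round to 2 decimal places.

By Welzl's lemma the MEC is supported by two points (diametrically opposite) or three points (on a circumcircle).
The minimum enclosing circle is determined by three boundary points: (8, 4), (-4, -7), (-5, 5).
Their circumcentre is (69/62, -33/62) with r² = 130645/1922.
The farthest remaining point (-6, 1) is at distance² 101753/1922 ≤ 130645/1922.
Diameter = 2r = 2√(130645/1922) ≈ 16.49.

16.49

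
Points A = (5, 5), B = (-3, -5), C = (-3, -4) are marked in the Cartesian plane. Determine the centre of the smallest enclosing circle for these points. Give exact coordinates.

Side lengths²: AB² = 164, AC² = 145, BC² = 1.
Since AB² = 164 ≥ 145 + 1 = 146, the angle opposite AB is not acute, so the smallest enclosing circle has AB as diameter.
Centre = midpoint of AB = (1, 0), r² = 164/4 = 41.
Centre = (1, 0).

(1, 0)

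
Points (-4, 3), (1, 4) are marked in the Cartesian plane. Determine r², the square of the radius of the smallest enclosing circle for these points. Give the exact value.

The smallest circle enclosing two points has them as diameter endpoints.
Centre = midpoint = (-1.5, 3.5); r² = |(-4, 3)−(1, 4)|²/4 = 26/4 = 6.5.

6.5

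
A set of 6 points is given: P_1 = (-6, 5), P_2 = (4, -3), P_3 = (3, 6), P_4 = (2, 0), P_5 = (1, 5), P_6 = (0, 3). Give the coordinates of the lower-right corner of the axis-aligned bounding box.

(4, -3)

x-range [-6, 4], y-range [-3, 6].
The lower-right corner is (4, -3).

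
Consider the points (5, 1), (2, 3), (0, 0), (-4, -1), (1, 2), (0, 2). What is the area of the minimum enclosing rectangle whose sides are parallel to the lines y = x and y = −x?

In coordinates u = x + y, v = x − y the rectangle is axis-aligned; the map (x,y)→(u,v) scales areas by 2.
u-values: 6, 5, 0, -5, 3, 2; range = 6 − (-5) = 11.
v-values: 4, -1, 0, -3, -1, -2; range = 4 − (-3) = 7.
Area = (11 × 7) / 2 = 38.5.

38.5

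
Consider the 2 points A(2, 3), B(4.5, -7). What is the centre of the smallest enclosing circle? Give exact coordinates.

The smallest circle enclosing two points has them as diameter endpoints.
Centre = midpoint = (3.25, -2); r² = |AB|²/4 = 106.25/4 = 26.5625.
Centre = (3.25, -2).

(3.25, -2)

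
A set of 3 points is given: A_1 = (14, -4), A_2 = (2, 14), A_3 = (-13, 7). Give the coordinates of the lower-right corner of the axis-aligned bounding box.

x-range [-13, 14], y-range [-4, 14].
The lower-right corner is (14, -4).

(14, -4)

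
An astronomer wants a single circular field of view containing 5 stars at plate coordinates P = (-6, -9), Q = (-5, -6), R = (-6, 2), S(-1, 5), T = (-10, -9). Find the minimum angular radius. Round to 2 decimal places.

The farthest pair is S–T with squared distance 277. The circle on this segment as diameter has centre (-5.5, -2) and r² = 277/4 = 69.25.
Check P: distance² to centre = 49.25 ≤ 69.25, so it lies inside.
All remaining points lie in this disk, and no smaller disk contains both endpoints, so this is the minimum enclosing circle.
r = √(69.25) ≈ 8.32.

8.32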